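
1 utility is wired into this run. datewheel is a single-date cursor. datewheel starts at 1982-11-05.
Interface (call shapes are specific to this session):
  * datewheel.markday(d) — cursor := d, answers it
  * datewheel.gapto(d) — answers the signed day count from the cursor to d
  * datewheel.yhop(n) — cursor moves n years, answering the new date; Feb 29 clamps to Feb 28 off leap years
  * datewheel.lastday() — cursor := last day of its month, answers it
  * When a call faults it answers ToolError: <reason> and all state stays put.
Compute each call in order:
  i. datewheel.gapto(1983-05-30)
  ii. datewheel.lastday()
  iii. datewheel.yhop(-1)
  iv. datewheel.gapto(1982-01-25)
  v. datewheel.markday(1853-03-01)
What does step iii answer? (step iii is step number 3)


·→ datewheel.gapto(d=1983-05-30)
·← 206
·→ datewheel.lastday()
·← 1982-11-30
·→ datewheel.yhop(n=-1)
·← 1981-11-30
·→ datewheel.gapto(d=1982-01-25)
·← 56
·→ datewheel.markday(d=1853-03-01)
·← 1853-03-01

Answer: 1981-11-30


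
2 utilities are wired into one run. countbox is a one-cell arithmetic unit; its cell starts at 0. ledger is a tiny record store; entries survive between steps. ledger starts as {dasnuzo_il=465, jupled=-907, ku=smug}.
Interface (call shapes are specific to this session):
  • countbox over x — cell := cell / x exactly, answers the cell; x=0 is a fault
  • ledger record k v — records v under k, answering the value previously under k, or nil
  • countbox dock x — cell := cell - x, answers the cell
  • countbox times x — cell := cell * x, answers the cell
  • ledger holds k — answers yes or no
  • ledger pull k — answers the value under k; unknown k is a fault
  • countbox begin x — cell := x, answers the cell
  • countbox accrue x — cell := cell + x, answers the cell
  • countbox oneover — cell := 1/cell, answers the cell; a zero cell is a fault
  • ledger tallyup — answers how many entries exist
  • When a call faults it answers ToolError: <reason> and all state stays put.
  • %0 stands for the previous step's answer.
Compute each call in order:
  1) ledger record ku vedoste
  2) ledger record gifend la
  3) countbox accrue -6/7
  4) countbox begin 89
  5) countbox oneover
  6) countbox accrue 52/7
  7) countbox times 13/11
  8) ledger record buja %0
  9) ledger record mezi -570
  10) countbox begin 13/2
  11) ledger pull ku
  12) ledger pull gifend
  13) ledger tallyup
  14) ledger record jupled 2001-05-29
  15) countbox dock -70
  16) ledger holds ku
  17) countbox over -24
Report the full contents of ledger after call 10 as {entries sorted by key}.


;; 1. ledger record(k→ku, v→vedoste) : smug
;; 2. ledger record(k→gifend, v→la) : nil
;; 3. countbox accrue(x→-6/7) : -6/7
;; 4. countbox begin(x→89) : 89
;; 5. countbox oneover() : 1/89
;; 6. countbox accrue(x→52/7) : 4635/623
;; 7. countbox times(x→13/11) : 60255/6853
;; 8. ledger record(k→buja, v→%0) : nil
;; 9. ledger record(k→mezi, v→-570) : nil
;; 10. countbox begin(x→13/2) : 13/2
;; 11. ledger pull(k→ku) : vedoste
;; 12. ledger pull(k→gifend) : la
;; 13. ledger tallyup() : 6
;; 14. ledger record(k→jupled, v→2001-05-29) : -907
;; 15. countbox dock(x→-70) : 153/2
;; 16. ledger holds(k→ku) : yes
;; 17. countbox over(x→-24) : -51/16

Answer: {buja=60255/6853, dasnuzo_il=465, gifend=la, jupled=-907, ku=vedoste, mezi=-570}


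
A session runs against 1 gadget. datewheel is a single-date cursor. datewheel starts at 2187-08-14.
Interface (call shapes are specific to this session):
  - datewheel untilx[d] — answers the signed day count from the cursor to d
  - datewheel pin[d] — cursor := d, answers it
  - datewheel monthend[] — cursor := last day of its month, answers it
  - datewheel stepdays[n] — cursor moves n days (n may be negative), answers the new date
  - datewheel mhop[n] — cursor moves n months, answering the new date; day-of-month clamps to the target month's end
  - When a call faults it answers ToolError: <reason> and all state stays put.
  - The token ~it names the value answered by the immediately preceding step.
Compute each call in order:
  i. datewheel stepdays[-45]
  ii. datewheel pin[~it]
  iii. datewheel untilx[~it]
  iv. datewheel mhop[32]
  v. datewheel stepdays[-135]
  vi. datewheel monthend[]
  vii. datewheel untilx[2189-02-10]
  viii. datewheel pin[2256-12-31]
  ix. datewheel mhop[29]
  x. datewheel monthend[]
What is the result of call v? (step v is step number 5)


Answer: 2189-10-16

Derivation:
> datewheel stepdays n→-45
= 2187-06-30
> datewheel pin d→~it
= 2187-06-30
> datewheel untilx d→~it
= 0
> datewheel mhop n→32
= 2190-02-28
> datewheel stepdays n→-135
= 2189-10-16
> datewheel monthend
= 2189-10-31
> datewheel untilx d→2189-02-10
= -263
> datewheel pin d→2256-12-31
= 2256-12-31
> datewheel mhop n→29
= 2259-05-31
> datewheel monthend
= 2259-05-31


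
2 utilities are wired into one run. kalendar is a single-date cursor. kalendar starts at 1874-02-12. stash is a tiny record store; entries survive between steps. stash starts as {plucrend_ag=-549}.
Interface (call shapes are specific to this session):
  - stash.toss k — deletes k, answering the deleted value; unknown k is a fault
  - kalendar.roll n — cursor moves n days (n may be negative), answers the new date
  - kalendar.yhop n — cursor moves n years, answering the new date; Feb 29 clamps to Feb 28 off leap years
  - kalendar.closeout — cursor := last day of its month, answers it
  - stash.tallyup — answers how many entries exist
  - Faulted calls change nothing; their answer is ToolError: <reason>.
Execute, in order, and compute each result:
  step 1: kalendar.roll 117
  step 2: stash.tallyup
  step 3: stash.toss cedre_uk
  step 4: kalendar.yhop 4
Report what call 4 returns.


-> kalendar.roll(n: 117)
<- 1874-06-09
-> stash.tallyup()
<- 1
-> stash.toss(k: cedre_uk)
<- ToolError: no such key cedre_uk
-> kalendar.yhop(n: 4)
<- 1878-06-09

Answer: 1878-06-09


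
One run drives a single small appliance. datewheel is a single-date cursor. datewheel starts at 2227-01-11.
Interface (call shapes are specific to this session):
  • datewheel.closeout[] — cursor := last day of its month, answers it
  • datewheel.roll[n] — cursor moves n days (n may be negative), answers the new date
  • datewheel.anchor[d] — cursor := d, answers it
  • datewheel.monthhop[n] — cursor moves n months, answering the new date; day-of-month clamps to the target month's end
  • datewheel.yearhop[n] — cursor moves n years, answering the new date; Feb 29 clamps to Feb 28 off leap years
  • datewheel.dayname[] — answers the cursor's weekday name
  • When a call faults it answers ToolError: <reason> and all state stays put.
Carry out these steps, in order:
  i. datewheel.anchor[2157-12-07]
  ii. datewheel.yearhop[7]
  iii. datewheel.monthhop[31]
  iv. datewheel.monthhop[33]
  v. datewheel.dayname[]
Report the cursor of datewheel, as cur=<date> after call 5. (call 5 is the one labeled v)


~$ anchor 2157-12-07
[out] 2157-12-07
~$ yearhop 7
[out] 2164-12-07
~$ monthhop 31
[out] 2167-07-07
~$ monthhop 33
[out] 2170-04-07
~$ dayname
[out] Saturday

Answer: cur=2170-04-07


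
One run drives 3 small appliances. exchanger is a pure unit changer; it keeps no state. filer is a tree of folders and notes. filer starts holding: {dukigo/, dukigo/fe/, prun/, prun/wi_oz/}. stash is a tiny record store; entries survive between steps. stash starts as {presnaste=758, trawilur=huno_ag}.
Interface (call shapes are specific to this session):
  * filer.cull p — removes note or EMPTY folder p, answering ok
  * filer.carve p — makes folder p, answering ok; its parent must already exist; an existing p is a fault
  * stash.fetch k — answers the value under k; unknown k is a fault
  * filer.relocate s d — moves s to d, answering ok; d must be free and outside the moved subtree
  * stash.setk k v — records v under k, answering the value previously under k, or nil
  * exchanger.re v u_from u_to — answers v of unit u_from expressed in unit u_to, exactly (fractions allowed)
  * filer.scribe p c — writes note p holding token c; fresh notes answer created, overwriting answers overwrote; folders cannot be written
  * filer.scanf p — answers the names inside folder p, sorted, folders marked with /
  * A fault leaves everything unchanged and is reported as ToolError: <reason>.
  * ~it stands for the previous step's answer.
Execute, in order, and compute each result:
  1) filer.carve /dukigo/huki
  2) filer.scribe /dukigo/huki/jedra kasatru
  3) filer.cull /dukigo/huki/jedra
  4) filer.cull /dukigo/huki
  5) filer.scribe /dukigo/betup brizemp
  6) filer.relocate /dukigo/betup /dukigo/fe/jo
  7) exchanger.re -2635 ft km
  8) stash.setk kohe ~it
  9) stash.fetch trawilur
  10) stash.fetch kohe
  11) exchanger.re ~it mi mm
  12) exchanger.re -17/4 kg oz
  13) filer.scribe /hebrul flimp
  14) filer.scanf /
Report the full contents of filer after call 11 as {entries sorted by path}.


>>> filer.carve /dukigo/huki
:: ok
>>> filer.scribe /dukigo/huki/jedra kasatru
:: created
>>> filer.cull /dukigo/huki/jedra
:: ok
>>> filer.cull /dukigo/huki
:: ok
>>> filer.scribe /dukigo/betup brizemp
:: created
>>> filer.relocate /dukigo/betup /dukigo/fe/jo
:: ok
>>> exchanger.re -2635 ft km
:: -200787/250000
>>> stash.setk kohe ~it
:: nil
>>> stash.fetch trawilur
:: huno_ag
>>> stash.fetch kohe
:: -200787/250000
>>> exchanger.re ~it mi mm
:: -20195959608/15625
>>> exchanger.re -17/4 kg oz
:: -6800000000/45359237
>>> filer.scribe /hebrul flimp
:: created
>>> filer.scanf /
:: [dukigo/, hebrul, prun/]

Answer: {dukigo/, dukigo/fe/, dukigo/fe/jo=brizemp, prun/, prun/wi_oz/}


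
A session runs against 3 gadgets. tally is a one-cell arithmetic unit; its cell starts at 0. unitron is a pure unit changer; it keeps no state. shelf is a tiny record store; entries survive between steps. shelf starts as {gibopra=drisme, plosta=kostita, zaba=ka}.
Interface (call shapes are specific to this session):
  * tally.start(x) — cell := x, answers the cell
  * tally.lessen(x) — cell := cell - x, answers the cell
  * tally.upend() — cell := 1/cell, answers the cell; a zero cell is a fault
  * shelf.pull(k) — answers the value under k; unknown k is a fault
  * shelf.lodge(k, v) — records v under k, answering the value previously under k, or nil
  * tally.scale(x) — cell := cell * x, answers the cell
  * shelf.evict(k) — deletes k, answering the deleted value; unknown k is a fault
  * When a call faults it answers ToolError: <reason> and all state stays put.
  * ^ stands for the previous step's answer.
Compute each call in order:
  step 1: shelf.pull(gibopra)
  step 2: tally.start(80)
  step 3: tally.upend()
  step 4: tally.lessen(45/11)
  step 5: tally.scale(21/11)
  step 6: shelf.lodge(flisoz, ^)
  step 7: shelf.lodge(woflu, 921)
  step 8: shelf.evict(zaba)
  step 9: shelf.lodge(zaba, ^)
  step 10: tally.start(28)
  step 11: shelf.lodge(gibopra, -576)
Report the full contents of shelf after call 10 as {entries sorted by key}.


! 1. shelf.pull(gibopra) -> drisme
! 2. tally.start(80) -> 80
! 3. tally.upend() -> 1/80
! 4. tally.lessen(45/11) -> -3589/880
! 5. tally.scale(21/11) -> -75369/9680
! 6. shelf.lodge(flisoz, ^) -> nil
! 7. shelf.lodge(woflu, 921) -> nil
! 8. shelf.evict(zaba) -> ka
! 9. shelf.lodge(zaba, ^) -> nil
! 10. tally.start(28) -> 28
! 11. shelf.lodge(gibopra, -576) -> drisme

Answer: {flisoz=-75369/9680, gibopra=drisme, plosta=kostita, woflu=921, zaba=ka}


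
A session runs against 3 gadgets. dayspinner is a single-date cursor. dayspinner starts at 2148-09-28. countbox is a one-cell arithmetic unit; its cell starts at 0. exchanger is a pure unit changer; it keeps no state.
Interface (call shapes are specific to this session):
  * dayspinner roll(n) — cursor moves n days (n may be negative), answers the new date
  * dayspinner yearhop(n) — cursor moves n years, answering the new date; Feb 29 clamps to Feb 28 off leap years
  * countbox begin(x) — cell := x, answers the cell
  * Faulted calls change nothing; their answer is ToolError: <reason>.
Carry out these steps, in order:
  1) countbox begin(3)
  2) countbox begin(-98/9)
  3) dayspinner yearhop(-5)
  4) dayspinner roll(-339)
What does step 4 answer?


// countbox begin(x=3) => 3
// countbox begin(x=-98/9) => -98/9
// dayspinner yearhop(n=-5) => 2143-09-28
// dayspinner roll(n=-339) => 2142-10-24

Answer: 2142-10-24


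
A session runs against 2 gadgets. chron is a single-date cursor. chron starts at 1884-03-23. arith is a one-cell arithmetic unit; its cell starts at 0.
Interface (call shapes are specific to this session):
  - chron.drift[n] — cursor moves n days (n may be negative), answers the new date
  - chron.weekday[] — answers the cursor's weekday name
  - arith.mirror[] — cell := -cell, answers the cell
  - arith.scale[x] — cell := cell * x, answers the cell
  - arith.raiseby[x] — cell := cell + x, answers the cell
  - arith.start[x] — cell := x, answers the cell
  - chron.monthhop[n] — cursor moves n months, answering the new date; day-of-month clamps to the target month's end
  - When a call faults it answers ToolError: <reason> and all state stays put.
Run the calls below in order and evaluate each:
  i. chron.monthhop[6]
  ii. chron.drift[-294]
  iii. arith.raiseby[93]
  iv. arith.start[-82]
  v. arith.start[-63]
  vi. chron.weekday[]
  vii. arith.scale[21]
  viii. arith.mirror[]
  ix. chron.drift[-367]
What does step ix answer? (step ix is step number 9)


Next I call chron.monthhop with 6, and get 1884-09-23.
I use chron.drift with -294, and see 1883-12-04.
Next I call arith.raiseby with 93, → 93.
I call arith.start with -82, which returns -82.
I use arith.start with -63, giving -63.
I invoke chron.weekday(), and see Tuesday.
Then arith.scale with 21, and see -1323.
Next I call arith.mirror(), → 1323.
I try chron.drift with -367, and see 1882-12-02.

Answer: 1882-12-02


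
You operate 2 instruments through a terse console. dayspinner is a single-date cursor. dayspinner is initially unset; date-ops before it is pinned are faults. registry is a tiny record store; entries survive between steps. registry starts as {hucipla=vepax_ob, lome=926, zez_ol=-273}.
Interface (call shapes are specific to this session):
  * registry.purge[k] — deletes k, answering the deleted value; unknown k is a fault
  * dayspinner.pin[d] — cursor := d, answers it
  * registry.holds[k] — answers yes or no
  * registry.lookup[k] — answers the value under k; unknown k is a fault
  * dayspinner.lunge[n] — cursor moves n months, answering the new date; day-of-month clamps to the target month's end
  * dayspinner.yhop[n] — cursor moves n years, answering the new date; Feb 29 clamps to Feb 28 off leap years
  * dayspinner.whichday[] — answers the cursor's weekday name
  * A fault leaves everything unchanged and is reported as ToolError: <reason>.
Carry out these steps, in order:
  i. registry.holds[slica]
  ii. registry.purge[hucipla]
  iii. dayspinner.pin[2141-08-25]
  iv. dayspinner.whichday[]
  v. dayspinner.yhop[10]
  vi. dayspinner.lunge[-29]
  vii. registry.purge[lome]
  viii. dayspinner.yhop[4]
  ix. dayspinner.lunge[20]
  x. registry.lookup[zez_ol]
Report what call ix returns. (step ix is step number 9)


Answer: 2154-11-25

Derivation:
! 1. holds(k: slica) : no
! 2. purge(k: hucipla) : vepax_ob
! 3. pin(d: 2141-08-25) : 2141-08-25
! 4. whichday() : Friday
! 5. yhop(n: 10) : 2151-08-25
! 6. lunge(n: -29) : 2149-03-25
! 7. purge(k: lome) : 926
! 8. yhop(n: 4) : 2153-03-25
! 9. lunge(n: 20) : 2154-11-25
! 10. lookup(k: zez_ol) : -273


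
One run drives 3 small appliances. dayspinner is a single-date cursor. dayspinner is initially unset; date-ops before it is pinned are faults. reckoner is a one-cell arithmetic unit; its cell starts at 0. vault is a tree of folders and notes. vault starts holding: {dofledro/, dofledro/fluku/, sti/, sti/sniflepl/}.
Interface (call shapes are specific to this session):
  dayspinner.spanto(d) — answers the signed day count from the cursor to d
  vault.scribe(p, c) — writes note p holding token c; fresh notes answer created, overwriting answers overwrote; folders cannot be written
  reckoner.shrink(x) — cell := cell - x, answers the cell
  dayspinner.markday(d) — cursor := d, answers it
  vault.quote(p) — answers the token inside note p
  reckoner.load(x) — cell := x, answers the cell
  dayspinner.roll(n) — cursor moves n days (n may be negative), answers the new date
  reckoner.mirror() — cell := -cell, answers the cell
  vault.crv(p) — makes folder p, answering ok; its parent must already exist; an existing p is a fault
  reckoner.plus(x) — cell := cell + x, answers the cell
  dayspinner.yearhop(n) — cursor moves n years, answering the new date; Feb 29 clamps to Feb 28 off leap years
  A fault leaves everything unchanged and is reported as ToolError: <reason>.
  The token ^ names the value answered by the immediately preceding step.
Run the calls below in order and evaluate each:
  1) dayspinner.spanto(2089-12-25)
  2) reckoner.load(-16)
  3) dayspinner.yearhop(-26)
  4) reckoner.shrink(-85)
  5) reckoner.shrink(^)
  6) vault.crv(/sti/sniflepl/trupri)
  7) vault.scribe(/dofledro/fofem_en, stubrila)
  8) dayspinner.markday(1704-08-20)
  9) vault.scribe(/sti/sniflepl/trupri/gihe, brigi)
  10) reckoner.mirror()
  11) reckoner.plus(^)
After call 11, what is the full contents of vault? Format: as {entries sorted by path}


Answer: {dofledro/, dofledro/fluku/, dofledro/fofem_en=stubrila, sti/, sti/sniflepl/, sti/sniflepl/trupri/, sti/sniflepl/trupri/gihe=brigi}

Derivation:
$ dayspinner.spanto d='2089-12-25'
  ToolError: no date set
$ reckoner.load x='-16'
  -16
$ dayspinner.yearhop n='-26'
  ToolError: no date set
$ reckoner.shrink x='-85'
  69
$ reckoner.shrink x='^'
  0
$ vault.crv p='/sti/sniflepl/trupri'
  ok
$ vault.scribe p='/dofledro/fofem_en' c='stubrila'
  created
$ dayspinner.markday d='1704-08-20'
  1704-08-20
$ vault.scribe p='/sti/sniflepl/trupri/gihe' c='brigi'
  created
$ reckoner.mirror
  0
$ reckoner.plus x='^'
  0


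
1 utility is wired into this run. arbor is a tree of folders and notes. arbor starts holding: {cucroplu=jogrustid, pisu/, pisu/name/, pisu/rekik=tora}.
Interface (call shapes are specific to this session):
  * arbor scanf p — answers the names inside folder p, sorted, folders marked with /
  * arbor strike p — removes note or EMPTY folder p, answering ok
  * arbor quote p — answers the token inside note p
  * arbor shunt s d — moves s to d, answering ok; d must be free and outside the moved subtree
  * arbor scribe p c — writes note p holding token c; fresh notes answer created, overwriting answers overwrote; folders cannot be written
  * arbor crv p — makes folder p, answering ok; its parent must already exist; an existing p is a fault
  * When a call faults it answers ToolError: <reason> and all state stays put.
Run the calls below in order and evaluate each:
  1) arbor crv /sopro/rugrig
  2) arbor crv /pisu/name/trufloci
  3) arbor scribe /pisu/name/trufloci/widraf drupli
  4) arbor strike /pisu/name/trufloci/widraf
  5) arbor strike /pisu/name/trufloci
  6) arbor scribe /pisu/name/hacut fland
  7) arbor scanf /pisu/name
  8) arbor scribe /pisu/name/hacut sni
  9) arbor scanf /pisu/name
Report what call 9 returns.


Act: arbor crv[p='/sopro/rugrig']
Obs: ToolError: no parent
Act: arbor crv[p='/pisu/name/trufloci']
Obs: ok
Act: arbor scribe[p='/pisu/name/trufloci/widraf'; c='drupli']
Obs: created
Act: arbor strike[p='/pisu/name/trufloci/widraf']
Obs: ok
Act: arbor strike[p='/pisu/name/trufloci']
Obs: ok
Act: arbor scribe[p='/pisu/name/hacut'; c='fland']
Obs: created
Act: arbor scanf[p='/pisu/name']
Obs: [hacut]
Act: arbor scribe[p='/pisu/name/hacut'; c='sni']
Obs: overwrote
Act: arbor scanf[p='/pisu/name']
Obs: [hacut]

Answer: [hacut]


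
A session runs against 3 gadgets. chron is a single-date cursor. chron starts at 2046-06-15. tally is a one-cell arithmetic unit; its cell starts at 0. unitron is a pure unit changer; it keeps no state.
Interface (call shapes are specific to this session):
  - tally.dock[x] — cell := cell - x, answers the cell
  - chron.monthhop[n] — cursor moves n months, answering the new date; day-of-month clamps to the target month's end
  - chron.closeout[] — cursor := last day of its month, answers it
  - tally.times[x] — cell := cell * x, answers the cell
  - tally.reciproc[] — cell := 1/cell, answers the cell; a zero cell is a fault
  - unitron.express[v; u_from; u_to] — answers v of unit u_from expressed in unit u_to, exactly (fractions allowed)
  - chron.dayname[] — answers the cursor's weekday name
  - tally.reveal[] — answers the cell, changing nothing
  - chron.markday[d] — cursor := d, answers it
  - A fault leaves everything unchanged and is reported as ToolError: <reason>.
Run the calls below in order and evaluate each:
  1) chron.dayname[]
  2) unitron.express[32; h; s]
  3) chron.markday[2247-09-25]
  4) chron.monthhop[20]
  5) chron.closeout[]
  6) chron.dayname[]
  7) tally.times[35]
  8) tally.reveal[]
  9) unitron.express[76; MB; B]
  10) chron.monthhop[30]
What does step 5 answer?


→ chron.dayname()
← Friday
→ unitron.express(v='32', u_from='h', u_to='s')
← 115200
→ chron.markday(d='2247-09-25')
← 2247-09-25
→ chron.monthhop(n='20')
← 2249-05-25
→ chron.closeout()
← 2249-05-31
→ chron.dayname()
← Thursday
→ tally.times(x='35')
← 0
→ tally.reveal()
← 0
→ unitron.express(v='76', u_from='MB', u_to='B')
← 76000000
→ chron.monthhop(n='30')
← 2251-11-30

Answer: 2249-05-31


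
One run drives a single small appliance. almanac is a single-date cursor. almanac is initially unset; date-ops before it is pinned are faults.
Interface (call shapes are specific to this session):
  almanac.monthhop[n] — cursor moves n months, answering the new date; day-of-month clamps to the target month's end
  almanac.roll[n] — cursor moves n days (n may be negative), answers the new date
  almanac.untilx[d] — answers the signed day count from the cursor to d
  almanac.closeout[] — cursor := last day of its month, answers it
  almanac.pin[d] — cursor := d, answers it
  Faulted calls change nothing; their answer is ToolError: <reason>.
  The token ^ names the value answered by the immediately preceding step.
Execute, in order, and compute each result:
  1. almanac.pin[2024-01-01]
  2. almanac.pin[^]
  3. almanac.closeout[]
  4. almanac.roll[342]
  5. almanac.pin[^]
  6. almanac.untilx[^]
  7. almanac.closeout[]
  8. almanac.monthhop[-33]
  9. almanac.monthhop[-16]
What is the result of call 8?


Step: almanac.pin[2024-01-01]
Result: 2024-01-01
Step: almanac.pin[^]
Result: 2024-01-01
Step: almanac.closeout[]
Result: 2024-01-31
Step: almanac.roll[342]
Result: 2025-01-07
Step: almanac.pin[^]
Result: 2025-01-07
Step: almanac.untilx[^]
Result: 0
Step: almanac.closeout[]
Result: 2025-01-31
Step: almanac.monthhop[-33]
Result: 2022-04-30
Step: almanac.monthhop[-16]
Result: 2020-12-30

Answer: 2022-04-30


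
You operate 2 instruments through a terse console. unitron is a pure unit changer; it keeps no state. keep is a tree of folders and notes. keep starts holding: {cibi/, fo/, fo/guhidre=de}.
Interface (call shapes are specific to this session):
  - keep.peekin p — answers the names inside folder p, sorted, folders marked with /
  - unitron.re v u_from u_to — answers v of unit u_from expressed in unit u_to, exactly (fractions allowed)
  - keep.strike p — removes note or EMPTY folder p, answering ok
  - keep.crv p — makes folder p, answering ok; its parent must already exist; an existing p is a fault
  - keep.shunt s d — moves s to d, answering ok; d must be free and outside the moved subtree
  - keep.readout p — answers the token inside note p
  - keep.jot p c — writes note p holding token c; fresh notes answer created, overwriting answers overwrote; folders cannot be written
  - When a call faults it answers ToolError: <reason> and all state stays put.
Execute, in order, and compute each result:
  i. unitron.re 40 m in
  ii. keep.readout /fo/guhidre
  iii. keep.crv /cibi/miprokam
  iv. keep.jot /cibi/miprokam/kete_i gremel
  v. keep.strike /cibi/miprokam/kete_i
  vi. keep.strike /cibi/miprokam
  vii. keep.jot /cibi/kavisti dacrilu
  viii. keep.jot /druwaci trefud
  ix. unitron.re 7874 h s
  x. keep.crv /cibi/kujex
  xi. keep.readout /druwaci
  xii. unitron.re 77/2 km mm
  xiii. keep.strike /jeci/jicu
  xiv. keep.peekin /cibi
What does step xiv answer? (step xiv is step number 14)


Answer: [kavisti, kujex/]

Derivation:
$ re v='40' u_from='m' u_to='in'
= 200000/127
$ readout p='/fo/guhidre'
= de
$ crv p='/cibi/miprokam'
= ok
$ jot p='/cibi/miprokam/kete_i' c='gremel'
= created
$ strike p='/cibi/miprokam/kete_i'
= ok
$ strike p='/cibi/miprokam'
= ok
$ jot p='/cibi/kavisti' c='dacrilu'
= created
$ jot p='/druwaci' c='trefud'
= created
$ re v='7874' u_from='h' u_to='s'
= 28346400
$ crv p='/cibi/kujex'
= ok
$ readout p='/druwaci'
= trefud
$ re v='77/2' u_from='km' u_to='mm'
= 38500000
$ strike p='/jeci/jicu'
= ToolError: not found
$ peekin p='/cibi'
= [kavisti, kujex/]


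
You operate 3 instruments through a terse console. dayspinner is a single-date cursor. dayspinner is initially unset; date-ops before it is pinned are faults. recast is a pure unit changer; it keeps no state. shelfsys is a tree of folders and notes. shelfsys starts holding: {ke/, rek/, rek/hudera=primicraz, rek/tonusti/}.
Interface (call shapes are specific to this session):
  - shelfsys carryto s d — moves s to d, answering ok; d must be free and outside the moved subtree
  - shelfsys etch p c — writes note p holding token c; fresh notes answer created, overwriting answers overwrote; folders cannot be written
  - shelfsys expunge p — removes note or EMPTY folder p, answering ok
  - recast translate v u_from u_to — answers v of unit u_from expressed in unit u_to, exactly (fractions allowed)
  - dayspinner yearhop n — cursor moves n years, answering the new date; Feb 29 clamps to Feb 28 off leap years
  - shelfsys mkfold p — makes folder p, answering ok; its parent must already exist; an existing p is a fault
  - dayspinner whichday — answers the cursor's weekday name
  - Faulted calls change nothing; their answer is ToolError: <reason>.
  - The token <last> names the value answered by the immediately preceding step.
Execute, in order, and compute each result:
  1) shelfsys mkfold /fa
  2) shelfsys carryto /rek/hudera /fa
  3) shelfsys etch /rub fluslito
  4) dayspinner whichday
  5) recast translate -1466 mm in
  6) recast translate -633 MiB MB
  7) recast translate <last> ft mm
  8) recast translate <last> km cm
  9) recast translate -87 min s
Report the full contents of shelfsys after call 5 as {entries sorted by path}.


Answer: {fa/, ke/, rek/, rek/hudera=primicraz, rek/tonusti/, rub=fluslito}

Derivation:
> shelfsys mkfold p→/fa
[out] ok
> shelfsys carryto s→/rek/hudera d→/fa
[out] ToolError: exists
> shelfsys etch p→/rub c→fluslito
[out] created
> dayspinner whichday
[out] ToolError: no date set
> recast translate v→-1466 u_from→mm u_to→in
[out] -7330/127
> recast translate v→-633 u_from→MiB u_to→MB
[out] -10371072/15625
> recast translate v→<last> u_from→ft u_to→mm
[out] -15805513728/78125
> recast translate v→<last> u_from→km u_to→cm
[out] -505776439296/25
> recast translate v→-87 u_from→min u_to→s
[out] -5220


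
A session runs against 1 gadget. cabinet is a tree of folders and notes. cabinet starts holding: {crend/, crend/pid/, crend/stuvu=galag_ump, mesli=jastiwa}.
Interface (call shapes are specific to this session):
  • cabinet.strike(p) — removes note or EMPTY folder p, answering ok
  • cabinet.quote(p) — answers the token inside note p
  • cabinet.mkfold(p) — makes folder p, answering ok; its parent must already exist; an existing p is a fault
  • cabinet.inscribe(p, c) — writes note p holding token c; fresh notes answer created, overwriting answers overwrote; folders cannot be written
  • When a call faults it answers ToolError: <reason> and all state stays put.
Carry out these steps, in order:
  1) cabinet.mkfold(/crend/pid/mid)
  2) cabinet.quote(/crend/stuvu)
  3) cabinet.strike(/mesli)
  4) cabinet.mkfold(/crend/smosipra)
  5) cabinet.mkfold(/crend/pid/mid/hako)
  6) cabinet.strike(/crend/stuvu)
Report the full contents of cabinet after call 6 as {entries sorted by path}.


> mkfold p=/crend/pid/mid
  ok
> quote p=/crend/stuvu
  galag_ump
> strike p=/mesli
  ok
> mkfold p=/crend/smosipra
  ok
> mkfold p=/crend/pid/mid/hako
  ok
> strike p=/crend/stuvu
  ok

Answer: {crend/, crend/pid/, crend/pid/mid/, crend/pid/mid/hako/, crend/smosipra/}


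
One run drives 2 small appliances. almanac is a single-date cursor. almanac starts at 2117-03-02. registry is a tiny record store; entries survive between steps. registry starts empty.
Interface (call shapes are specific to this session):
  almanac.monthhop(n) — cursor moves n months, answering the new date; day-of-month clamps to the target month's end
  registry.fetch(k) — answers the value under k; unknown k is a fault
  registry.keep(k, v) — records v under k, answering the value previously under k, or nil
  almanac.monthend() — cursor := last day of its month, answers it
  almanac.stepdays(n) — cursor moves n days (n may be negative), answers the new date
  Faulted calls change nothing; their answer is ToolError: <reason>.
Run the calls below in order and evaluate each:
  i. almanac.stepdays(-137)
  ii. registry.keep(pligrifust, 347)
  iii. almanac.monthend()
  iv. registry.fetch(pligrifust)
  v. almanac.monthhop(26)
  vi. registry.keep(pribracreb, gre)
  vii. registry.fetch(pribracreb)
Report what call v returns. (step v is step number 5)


Now I run stepdays using -137, giving 2116-10-16.
Using keep using pligrifust, 347, and get nil.
Invoking monthend(): 2116-10-31.
Calling fetch using pligrifust, — result: 347.
Then monthhop using 26: 2118-12-31.
I invoke keep using pribracreb, gre, — result: nil.
I run fetch using pribracreb, which returns gre.

Answer: 2118-12-31


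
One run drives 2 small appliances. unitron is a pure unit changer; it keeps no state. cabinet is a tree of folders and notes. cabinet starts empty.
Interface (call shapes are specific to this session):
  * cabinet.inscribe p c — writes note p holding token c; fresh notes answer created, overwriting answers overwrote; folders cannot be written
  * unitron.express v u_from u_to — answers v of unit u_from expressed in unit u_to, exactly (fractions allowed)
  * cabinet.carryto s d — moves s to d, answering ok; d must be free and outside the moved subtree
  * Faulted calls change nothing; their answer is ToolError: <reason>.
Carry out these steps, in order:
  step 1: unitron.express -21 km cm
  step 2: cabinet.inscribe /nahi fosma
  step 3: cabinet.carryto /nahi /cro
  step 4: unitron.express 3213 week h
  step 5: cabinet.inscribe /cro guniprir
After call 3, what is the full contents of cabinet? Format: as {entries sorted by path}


Answer: {cro=fosma}

Derivation:
[in] unitron.express v='-21' u_from='km' u_to='cm'
[out] -2100000
[in] cabinet.inscribe p='/nahi' c='fosma'
[out] created
[in] cabinet.carryto s='/nahi' d='/cro'
[out] ok
[in] unitron.express v='3213' u_from='week' u_to='h'
[out] 539784
[in] cabinet.inscribe p='/cro' c='guniprir'
[out] overwrote


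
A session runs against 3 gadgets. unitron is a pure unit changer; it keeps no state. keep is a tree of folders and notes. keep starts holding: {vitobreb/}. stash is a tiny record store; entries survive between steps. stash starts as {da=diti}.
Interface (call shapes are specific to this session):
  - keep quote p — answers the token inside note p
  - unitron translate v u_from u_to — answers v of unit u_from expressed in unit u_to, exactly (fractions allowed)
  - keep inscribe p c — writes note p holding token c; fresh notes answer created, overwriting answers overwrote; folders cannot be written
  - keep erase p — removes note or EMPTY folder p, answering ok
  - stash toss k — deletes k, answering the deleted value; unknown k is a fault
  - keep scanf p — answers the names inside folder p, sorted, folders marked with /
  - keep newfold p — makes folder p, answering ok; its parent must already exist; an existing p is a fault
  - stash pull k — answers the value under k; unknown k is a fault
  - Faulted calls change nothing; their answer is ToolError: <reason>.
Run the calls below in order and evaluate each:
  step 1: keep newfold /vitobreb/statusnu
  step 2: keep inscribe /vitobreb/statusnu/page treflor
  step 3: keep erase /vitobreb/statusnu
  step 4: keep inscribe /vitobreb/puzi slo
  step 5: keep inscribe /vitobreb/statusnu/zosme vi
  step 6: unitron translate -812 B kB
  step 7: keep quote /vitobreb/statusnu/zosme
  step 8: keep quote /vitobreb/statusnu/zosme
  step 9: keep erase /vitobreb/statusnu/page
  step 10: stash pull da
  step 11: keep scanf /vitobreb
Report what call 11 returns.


Answer: [puzi, statusnu/]

Derivation:
% keep newfold(p='/vitobreb/statusnu') == ok
% keep inscribe(p='/vitobreb/statusnu/page', c='treflor') == created
% keep erase(p='/vitobreb/statusnu') == ToolError: not empty
% keep inscribe(p='/vitobreb/puzi', c='slo') == created
% keep inscribe(p='/vitobreb/statusnu/zosme', c='vi') == created
% unitron translate(v='-812', u_from='B', u_to='kB') == -203/250
% keep quote(p='/vitobreb/statusnu/zosme') == vi
% keep quote(p='/vitobreb/statusnu/zosme') == vi
% keep erase(p='/vitobreb/statusnu/page') == ok
% stash pull(k='da') == diti
% keep scanf(p='/vitobreb') == [puzi, statusnu/]


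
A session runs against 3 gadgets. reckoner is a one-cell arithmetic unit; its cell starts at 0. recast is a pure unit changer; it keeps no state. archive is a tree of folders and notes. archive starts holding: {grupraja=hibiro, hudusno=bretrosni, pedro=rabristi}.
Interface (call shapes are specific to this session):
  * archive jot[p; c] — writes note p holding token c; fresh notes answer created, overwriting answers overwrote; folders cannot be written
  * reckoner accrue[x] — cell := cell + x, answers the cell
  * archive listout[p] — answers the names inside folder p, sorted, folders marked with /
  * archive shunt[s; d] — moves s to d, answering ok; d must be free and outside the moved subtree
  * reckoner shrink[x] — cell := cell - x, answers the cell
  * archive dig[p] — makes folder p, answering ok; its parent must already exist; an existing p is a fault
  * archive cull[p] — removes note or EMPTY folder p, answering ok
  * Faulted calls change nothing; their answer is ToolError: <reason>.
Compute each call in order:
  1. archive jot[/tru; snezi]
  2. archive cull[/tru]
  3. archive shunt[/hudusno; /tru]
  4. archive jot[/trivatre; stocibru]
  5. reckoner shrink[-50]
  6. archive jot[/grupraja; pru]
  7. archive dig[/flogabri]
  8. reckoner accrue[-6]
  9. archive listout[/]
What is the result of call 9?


>> archive jot(p='/tru', c='snezi')
<< created
>> archive cull(p='/tru')
<< ok
>> archive shunt(s='/hudusno', d='/tru')
<< ok
>> archive jot(p='/trivatre', c='stocibru')
<< created
>> reckoner shrink(x='-50')
<< 50
>> archive jot(p='/grupraja', c='pru')
<< overwrote
>> archive dig(p='/flogabri')
<< ok
>> reckoner accrue(x='-6')
<< 44
>> archive listout(p='/')
<< [flogabri/, grupraja, pedro, trivatre, tru]

Answer: [flogabri/, grupraja, pedro, trivatre, tru]


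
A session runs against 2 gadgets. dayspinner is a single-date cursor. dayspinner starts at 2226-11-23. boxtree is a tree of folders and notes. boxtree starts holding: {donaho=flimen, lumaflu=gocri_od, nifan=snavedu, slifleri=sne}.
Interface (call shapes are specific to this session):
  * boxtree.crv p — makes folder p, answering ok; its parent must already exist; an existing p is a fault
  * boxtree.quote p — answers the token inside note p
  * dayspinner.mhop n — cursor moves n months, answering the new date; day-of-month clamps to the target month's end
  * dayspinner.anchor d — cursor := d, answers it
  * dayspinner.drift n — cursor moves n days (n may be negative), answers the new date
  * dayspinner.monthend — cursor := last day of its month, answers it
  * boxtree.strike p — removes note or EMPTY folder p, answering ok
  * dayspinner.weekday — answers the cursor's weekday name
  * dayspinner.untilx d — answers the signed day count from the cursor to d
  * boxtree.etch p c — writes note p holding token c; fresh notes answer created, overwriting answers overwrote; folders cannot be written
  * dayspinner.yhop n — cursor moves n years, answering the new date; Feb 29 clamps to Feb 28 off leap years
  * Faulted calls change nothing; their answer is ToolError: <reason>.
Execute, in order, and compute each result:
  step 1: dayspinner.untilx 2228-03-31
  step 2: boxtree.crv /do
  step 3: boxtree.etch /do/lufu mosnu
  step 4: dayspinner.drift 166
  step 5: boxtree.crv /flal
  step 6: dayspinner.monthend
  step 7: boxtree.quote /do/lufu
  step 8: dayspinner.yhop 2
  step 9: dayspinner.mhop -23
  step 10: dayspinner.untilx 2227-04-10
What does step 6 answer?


! dayspinner.untilx(d: 2228-03-31) => 494
! boxtree.crv(p: /do) => ok
! boxtree.etch(p: /do/lufu, c: mosnu) => created
! dayspinner.drift(n: 166) => 2227-05-08
! boxtree.crv(p: /flal) => ok
! dayspinner.monthend() => 2227-05-31
! boxtree.quote(p: /do/lufu) => mosnu
! dayspinner.yhop(n: 2) => 2229-05-31
! dayspinner.mhop(n: -23) => 2227-06-30
! dayspinner.untilx(d: 2227-04-10) => -81

Answer: 2227-05-31


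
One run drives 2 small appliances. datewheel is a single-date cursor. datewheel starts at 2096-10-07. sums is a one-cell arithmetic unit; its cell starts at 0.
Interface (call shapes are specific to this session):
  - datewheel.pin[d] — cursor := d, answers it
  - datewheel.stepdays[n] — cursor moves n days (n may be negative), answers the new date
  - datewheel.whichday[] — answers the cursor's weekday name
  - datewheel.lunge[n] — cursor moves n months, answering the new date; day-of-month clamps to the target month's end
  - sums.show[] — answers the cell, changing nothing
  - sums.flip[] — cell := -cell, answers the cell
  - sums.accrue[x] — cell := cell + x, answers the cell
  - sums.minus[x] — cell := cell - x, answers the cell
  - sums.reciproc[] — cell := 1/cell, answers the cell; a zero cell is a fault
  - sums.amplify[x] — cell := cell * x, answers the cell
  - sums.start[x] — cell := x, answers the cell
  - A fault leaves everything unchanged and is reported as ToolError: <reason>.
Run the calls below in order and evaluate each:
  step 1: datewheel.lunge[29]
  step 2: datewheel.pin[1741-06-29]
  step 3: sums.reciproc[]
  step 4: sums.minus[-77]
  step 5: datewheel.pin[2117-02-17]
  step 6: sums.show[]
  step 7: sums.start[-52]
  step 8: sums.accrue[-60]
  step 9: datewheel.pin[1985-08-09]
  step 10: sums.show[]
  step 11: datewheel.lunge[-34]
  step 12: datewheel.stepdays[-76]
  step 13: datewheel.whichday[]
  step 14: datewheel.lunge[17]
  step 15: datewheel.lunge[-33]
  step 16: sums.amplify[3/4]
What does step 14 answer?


Act: datewheel.lunge[n→29]
Obs: 2099-03-07
Act: datewheel.pin[d→1741-06-29]
Obs: 1741-06-29
Act: sums.reciproc[]
Obs: ToolError: reciprocal of zero
Act: sums.minus[x→-77]
Obs: 77
Act: datewheel.pin[d→2117-02-17]
Obs: 2117-02-17
Act: sums.show[]
Obs: 77
Act: sums.start[x→-52]
Obs: -52
Act: sums.accrue[x→-60]
Obs: -112
Act: datewheel.pin[d→1985-08-09]
Obs: 1985-08-09
Act: sums.show[]
Obs: -112
Act: datewheel.lunge[n→-34]
Obs: 1982-10-09
Act: datewheel.stepdays[n→-76]
Obs: 1982-07-25
Act: datewheel.whichday[]
Obs: Sunday
Act: datewheel.lunge[n→17]
Obs: 1983-12-25
Act: datewheel.lunge[n→-33]
Obs: 1981-03-25
Act: sums.amplify[x→3/4]
Obs: -84

Answer: 1983-12-25


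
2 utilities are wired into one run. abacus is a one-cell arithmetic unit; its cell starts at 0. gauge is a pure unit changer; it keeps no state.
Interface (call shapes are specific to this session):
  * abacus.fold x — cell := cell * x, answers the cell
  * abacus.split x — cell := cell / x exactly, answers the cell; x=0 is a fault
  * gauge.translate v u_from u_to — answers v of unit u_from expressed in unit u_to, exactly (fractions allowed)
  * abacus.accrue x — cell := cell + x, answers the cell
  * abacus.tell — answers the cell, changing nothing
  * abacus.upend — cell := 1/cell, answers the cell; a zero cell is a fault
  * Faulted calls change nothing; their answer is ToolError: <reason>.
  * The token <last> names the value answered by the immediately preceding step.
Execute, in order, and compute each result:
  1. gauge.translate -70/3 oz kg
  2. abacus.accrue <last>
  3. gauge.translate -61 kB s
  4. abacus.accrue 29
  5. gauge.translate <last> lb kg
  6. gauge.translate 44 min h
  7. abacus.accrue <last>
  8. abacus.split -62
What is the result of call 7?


-- 1. gauge.translate(-70/3, oz, kg) => -317514659/480000000
-- 2. abacus.accrue(<last>) => -317514659/480000000
-- 3. gauge.translate(-61, kB, s) => ToolError: incompatible units
-- 4. abacus.accrue(29) => 13602485341/480000000
-- 5. gauge.translate(<last>, lb, kg) => 616998356371444817/48000000000000000
-- 6. gauge.translate(44, min, h) => 11/15
-- 7. abacus.accrue(<last>) => 13954485341/480000000
-- 8. abacus.split(-62) => -13954485341/29760000000

Answer: 13954485341/480000000
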